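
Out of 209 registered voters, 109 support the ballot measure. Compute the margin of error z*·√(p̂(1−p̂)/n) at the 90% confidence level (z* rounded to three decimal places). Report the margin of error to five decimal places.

With x = 109 successes in n = 209, p̂ = 0.52153.
SE = √(p̂(1−p̂)/n) = √(0.249536/209) = 0.034554.
z* = 1.645 at the 90% level.
So ME = 0.05684.

ME = 0.05684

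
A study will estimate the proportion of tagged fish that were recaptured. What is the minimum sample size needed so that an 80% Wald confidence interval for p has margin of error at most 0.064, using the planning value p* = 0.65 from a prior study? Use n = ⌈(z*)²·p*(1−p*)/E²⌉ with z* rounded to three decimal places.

The 80% critical value is z* = 1.282.
p*(1−p*) = 0.65·0.35 = 0.2275.
Required n before rounding: 1.643524 × 0.2275 / 0.064² = 91.285.
Rounding up, n = 92.

n = 92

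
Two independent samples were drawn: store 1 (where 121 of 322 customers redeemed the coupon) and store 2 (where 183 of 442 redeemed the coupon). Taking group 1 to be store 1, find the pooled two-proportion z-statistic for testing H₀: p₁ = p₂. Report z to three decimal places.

Sample proportions: p̂₁ = 121/322 = 0.37578 and p̂₂ = 183/442 = 0.41403.
Pooled p̂ = (121+183)/(322+442) = 304/764 = 0.39791.
Pooled SE = √[0.2395768·0.00536803] ≈ 0.035862.
z = -0.03825/0.035862 = -1.067.

z = -1.067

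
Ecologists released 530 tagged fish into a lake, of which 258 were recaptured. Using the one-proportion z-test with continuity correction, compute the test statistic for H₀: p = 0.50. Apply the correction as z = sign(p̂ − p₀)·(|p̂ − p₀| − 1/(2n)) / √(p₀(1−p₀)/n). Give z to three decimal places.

The sample proportion is 258/530 = 0.48679. p̂ − p₀ = -0.013208.
1/(2n) = 0.000943.
Corrected numerator: |-0.013208| − 0.000943 = 0.012265.
SE₀ = √(0.50·0.50/530) = 0.021719.
z = −0.012265/0.021719 = -0.565.

z = -0.565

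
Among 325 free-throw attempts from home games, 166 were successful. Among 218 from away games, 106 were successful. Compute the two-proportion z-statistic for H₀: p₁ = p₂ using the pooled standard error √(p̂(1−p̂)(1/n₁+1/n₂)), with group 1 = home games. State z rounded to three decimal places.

p̂₁ = 166/325 = 0.51077, p̂₂ = 106/218 = 0.48624.
Pooled p̂ = (166+106)/(325+218) = 272/543 = 0.50092.
Pooled SE = √[0.2499992·0.00766408] ≈ 0.043772.
z = (p̂₁ − p̂₂)/SE = (0.51077 − 0.48624)/0.043772 = 0.02453/0.043772 = 0.560.

z = 0.560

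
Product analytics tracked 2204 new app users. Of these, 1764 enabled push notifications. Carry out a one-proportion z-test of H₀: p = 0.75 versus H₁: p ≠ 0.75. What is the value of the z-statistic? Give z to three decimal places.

Sample proportion p̂ = 1764/2204 = 0.80036.
Null standard error: √(0.75·0.25/2204) = √0.000085073 = 0.009223.
z = (0.80036 − 0.75)/0.009223 = 0.05036/0.009223 = 5.460.

z = 5.460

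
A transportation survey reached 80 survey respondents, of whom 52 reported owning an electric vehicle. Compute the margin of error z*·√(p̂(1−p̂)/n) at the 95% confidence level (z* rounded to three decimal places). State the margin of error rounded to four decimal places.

ME = 0.1045

The sample proportion is 52/80 = 0.65000.
SE(p̂) = √(0.65000·0.35000/80) = 0.053327.
For 95% confidence, z* = 1.960.
Margin of error = z*·SE = 1.960 × 0.053327 = 0.1045.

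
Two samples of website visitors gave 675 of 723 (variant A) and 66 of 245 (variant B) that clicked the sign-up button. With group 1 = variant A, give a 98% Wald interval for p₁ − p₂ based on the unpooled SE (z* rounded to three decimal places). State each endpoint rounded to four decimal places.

p̂₁ = 0.93361, p̂₂ = 0.26939, so the observed difference is 0.66422.
Unpooled SE = √(p̂₁(1−p̂₁)/n₁ + p̂₂(1−p̂₂)/n₂) = √(0.000085729 + 0.000803339) = 0.029817.
The 98% critical value is z* = 2.326. Margin of error = 0.06935.
CI: 0.66422 ± 0.06935 = (0.5949, 0.7336).

(0.5949, 0.7336)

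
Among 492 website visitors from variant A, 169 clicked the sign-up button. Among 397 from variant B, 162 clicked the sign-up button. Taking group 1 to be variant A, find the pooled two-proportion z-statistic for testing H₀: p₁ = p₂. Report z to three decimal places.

z = -1.980

Sample proportions: p̂₁ = 169/492 = 0.34350 and p̂₂ = 162/397 = 0.40806.
Pooled p̂ = (169+162)/(492+397) = 331/889 = 0.37233.
SE = √[p̂(1−p̂)(1/n₁+1/n₂)] = √[0.37233·0.62767·(1/492+1/397)] ≈ 0.032614.
z = -0.06456/0.032614 = -1.980.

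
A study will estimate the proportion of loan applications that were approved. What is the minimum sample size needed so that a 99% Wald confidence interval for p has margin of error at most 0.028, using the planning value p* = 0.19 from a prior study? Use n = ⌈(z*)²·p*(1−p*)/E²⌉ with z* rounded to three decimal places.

z* = 2.576 at the 99% level.
p*(1−p*) = 0.19·0.81 = 0.1539.
Required n before rounding: 6.635776 × 0.1539 / 0.028² = 1302.610.
⌈1302.610⌉ = 1303.

n = 1303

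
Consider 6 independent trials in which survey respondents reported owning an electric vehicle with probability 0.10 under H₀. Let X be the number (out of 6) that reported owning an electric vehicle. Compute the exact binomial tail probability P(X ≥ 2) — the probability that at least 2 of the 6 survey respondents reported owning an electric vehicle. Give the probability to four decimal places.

P = 0.1143

X ~ Binomial(n=6, p=0.10).
P(X ≥ 2) = Σ_{j=2}^{6} C(6,j)·0.10^j·0.90^{6−j}.
= 0.098415 + 0.014580 + 0.001215 + 0.000054 + 0.000001 = 0.1143.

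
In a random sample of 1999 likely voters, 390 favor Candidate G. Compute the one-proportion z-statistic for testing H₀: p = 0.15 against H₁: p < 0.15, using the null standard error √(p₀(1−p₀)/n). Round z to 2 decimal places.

z = 5.65

The sample proportion is 390/1999 = 0.19510.
Under H₀, SE = √(p₀(1−p₀)/n) = √(0.15·0.85/1999) = √0.000063782 = 0.007986.
z = (p̂ − p₀)/SE = (0.19510 − 0.15)/0.007986 = 5.65.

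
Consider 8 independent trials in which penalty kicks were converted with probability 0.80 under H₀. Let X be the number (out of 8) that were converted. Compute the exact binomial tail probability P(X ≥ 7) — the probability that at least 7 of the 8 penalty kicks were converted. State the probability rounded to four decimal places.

X ~ Binomial(n=8, p=0.80).
P(X ≥ 7) = C(8,7)·0.80^7·0.20^1 + C(8,8)·0.80^8·0.20^0.
= 0.335544 + 0.167772 = 0.5033.

P = 0.5033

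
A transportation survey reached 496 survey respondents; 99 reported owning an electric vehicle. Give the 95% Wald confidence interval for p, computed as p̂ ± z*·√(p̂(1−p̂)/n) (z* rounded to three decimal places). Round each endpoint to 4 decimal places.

Sample proportion p̂ = 99/496 = 0.19960.
SE = √(p̂(1−p̂)/n) = √(0.159758/496) = 0.017947.
For 95% confidence, z* = 1.960.
Margin = 1.960·0.017947 = 0.03518.
So the interval runs from 0.1644 to 0.2348.

(0.1644, 0.2348)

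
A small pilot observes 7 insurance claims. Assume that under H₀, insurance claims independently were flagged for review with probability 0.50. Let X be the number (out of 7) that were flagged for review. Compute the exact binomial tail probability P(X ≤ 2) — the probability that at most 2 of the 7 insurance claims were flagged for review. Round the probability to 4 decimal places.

P = 0.2266

X ~ Binomial(n=7, p=0.50).
P(X ≤ 2) = C(7,0)·0.50^0·0.50^7 + C(7,1)·0.50^1·0.50^6 + C(7,2)·0.50^2·0.50^5.
= 0.007812 + 0.054688 + 0.164062 = 0.2266.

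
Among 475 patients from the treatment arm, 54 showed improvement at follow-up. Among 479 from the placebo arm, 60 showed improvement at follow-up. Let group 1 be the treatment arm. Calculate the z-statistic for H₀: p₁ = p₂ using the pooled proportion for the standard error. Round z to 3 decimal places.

Sample proportions: p̂₁ = 54/475 = 0.11368 and p̂₂ = 60/479 = 0.12526.
Pooled p̂ = (54+60)/(475+479) = 114/954 = 0.11950.
SE = √[p̂(1−p̂)(1/n₁+1/n₂)] = √[0.11950·0.88050·(1/475+1/479)] ≈ 0.021004.
z = -0.01158/0.021004 = -0.551.

z = -0.551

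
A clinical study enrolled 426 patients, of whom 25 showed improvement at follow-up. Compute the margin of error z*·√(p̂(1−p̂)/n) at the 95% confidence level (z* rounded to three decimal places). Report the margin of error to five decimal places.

The sample proportion is 25/426 = 0.05869.
SE = √(p̂(1−p̂)/n) = √(0.055241/426) = 0.011387.
The 95% critical value is z* = 1.960.
So ME = 0.02232.

ME = 0.02232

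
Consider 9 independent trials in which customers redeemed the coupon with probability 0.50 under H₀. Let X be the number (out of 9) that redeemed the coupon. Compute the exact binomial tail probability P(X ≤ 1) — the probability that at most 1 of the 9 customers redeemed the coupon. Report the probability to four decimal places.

X ~ Binomial(n=9, p=0.50).
P(X ≤ 1) = C(9,0)·0.50^0·0.50^9 + C(9,1)·0.50^1·0.50^8.
= 0.001953 + 0.017578 = 0.0195.

P = 0.0195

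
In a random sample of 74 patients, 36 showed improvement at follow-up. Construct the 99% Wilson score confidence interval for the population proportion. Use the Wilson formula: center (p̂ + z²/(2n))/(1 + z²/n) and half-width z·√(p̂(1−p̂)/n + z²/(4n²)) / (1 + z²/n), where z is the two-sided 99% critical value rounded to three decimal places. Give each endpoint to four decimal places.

Here p̂ = 36/74 = 0.48649 and z = 2.576 (z² = 6.635776).
Denominator 1 + z²/n = 1 + 6.635776/74 = 1.089673.
Adjusted center: (0.48649 + z²/(2n))/1.089673 = 0.48760.
Radicand: p̂(1−p̂)/n + z²/(4n²) = 0.003375911 + 0.000302948 = 0.003678859.
Half-width = 2.576·√0.003678859/1.089673 = 0.14339.
CI: 0.48760 ± 0.14339 = (0.3442, 0.6310).

(0.3442, 0.6310)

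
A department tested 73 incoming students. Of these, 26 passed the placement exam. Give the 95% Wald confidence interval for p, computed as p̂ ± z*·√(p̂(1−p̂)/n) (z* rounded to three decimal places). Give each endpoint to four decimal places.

Sample proportion p̂ = 26/73 = 0.35616.
Standard error of p̂: √(0.229311/73) = √0.003141251 = 0.056047.
For 95% confidence, z* = 1.960.
Margin = 1.960·0.056047 = 0.10985.
Interval: 0.35616 ± 0.10985 → (0.2463, 0.4660).

(0.2463, 0.4660)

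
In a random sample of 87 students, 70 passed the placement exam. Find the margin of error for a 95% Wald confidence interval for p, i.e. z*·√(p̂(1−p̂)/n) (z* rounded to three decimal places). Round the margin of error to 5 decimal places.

Sample proportion p̂ = 70/87 = 0.80460.
SE(p̂) = √(0.80460·0.19540/87) = 0.042510.
z* = 1.960 at the 95% level.
ME = 1.960·0.042510 = 0.08332.

ME = 0.08332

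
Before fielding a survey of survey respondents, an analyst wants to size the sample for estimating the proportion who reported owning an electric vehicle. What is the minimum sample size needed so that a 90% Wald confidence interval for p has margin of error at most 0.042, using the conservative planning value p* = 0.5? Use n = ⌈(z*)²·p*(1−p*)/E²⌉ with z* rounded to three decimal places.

n = 384

The 90% critical value is z* = 1.645.
p*(1−p*) = 0.50·0.50 = 0.2500.
(z*)²·p*(1−p*)/E² = 2.706025·0.2500/0.001764 = 383.507.
Rounding up, n = 384.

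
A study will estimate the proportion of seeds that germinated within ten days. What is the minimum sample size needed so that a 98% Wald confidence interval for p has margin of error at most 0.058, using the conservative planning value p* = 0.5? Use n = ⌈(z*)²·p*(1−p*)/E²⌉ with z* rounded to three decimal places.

n = 403

For 98% confidence, z* = 2.326.
p*(1−p*) = 0.50·0.50 = 0.2500.
Required n before rounding: 5.410276 × 0.2500 / 0.058² = 402.072.
⌈402.072⌉ = 403.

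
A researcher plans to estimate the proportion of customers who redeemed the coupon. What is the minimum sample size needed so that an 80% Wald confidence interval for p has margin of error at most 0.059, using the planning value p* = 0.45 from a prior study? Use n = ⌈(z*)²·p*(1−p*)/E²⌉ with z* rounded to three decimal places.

n = 117

For 80% confidence, z* = 1.282.
p*(1−p*) = 0.45·0.55 = 0.2475.
(z*)²·p*(1−p*)/E² = 1.643524·0.2475/0.003481 = 116.855.
Rounding up, n = 117.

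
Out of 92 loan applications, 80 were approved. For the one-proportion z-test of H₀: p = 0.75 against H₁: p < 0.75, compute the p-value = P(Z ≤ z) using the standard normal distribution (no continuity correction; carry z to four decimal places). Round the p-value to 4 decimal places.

p-value = 0.9960

p̂ = 80/92 = 0.86957.
Under H₀, SE = √(p₀(1−p₀)/n) = √(0.75·0.25/92) = √0.002038043 = 0.045145.
Test statistic (full precision, shown to 4 dp): z = (80/92 − 0.75)/SE₀ ≈ 2.6485.
From the standard normal, P(Z ≤ z) = 0.9960.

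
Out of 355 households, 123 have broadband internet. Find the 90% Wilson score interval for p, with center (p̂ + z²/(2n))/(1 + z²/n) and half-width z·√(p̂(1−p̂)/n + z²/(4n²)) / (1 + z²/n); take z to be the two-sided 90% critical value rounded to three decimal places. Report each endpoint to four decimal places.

(0.3062, 0.3890)

p̂ = 123/355 = 0.34648; z = 1.645, so z² = 2.706025.
Denominator 1 + z²/n = 1 + 2.706025/355 = 1.007623.
Center = (0.34648 + 0.003811)/1.007623 = 0.34764.
Radicand: p̂(1−p̂)/n + z²/(4n²) = 0.000637835 + 0.000005368 = 0.000643203.
Half-width = 1.645·√0.000643203/1.007623 = 0.04140.
CI: 0.34764 ± 0.04140 = (0.3062, 0.3890).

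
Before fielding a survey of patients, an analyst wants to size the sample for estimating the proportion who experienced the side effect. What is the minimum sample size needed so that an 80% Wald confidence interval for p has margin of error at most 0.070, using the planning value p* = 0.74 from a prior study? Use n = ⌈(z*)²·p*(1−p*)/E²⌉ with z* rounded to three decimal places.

n = 65

The 80% critical value is z* = 1.282.
p*(1−p*) = 0.74·0.26 = 0.1924.
Required n before rounding: 1.643524 × 0.1924 / 0.070² = 64.533.
⌈64.533⌉ = 65.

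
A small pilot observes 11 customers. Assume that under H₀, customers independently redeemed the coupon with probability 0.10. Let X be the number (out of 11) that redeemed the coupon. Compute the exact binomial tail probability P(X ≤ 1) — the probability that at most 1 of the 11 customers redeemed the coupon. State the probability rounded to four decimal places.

P = 0.6974

X ~ Binomial(n=11, p=0.10).
P(X ≤ 1) = C(11,0)·0.10^0·0.90^11 + C(11,1)·0.10^1·0.90^10.
= 0.313811 + 0.383546 = 0.6974.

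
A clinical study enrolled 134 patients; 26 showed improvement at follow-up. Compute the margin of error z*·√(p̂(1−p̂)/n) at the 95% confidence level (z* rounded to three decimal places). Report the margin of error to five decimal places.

p̂ = 26/134 = 0.19403.
Standard error of p̂: √(0.156382/134) = √0.001167032 = 0.034162.
The 95% critical value is z* = 1.960.
So ME = 0.06696.

ME = 0.06696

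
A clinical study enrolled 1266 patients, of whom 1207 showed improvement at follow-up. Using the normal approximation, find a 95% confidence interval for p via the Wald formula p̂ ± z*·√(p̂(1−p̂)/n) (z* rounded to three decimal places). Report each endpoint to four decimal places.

p̂ = 1207/1266 = 0.95340.
SE = √(p̂(1−p̂)/n) = √(0.044432/1266) = 0.005924.
z* = 1.960 at the 95% level.
Margin of error: 1.960 × 0.005924 = 0.01161.
Interval: 0.95340 ± 0.01161 → (0.9418, 0.9650).

(0.9418, 0.9650)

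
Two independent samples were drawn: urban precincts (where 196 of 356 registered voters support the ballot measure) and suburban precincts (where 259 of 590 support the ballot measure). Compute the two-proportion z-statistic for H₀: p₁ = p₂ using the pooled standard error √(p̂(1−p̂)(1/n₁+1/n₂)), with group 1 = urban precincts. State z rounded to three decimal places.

z = 3.328

p̂₁ = 196/356 = 0.55056, p̂₂ = 259/590 = 0.43898.
Pooling: p̂ = 455/946 = 0.48097.
Pooled SE = √[0.2496380·0.00450390] ≈ 0.033531.
z = 0.11158/0.033531 = 3.328.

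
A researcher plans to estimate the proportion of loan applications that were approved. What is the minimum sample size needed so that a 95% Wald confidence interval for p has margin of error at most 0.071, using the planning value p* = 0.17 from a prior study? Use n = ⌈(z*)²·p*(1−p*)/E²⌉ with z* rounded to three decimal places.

n = 108

z* = 1.960 at the 95% level.
p*(1−p*) = 0.1411.
(z*)²·p*(1−p*)/E² = 3.841600·0.1411/0.005041 = 107.528.
Rounding up, n = 108.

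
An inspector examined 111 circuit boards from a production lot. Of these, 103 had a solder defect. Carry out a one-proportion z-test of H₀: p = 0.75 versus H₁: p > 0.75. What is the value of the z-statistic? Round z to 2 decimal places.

z = 4.33

p̂ = 103/111 = 0.92793.
SE₀ = √(0.75·0.25/111) = 0.041100.
z = (0.92793 − 0.75)/0.041100 = 0.17793/0.041100 = 4.33.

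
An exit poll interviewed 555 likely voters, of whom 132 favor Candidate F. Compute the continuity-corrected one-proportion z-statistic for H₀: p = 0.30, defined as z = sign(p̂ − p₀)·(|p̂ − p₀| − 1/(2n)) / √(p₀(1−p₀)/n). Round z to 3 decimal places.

p̂ = 132/555 = 0.23784. p̂ − p₀ = -0.062162.
1/(2n) = 0.000901.
Corrected numerator: |-0.062162| − 0.000901 = 0.061261.
SE₀ = √(0.30·0.70/555) = 0.019452.
z = −0.061261/0.019452 = -3.149.

z = -3.149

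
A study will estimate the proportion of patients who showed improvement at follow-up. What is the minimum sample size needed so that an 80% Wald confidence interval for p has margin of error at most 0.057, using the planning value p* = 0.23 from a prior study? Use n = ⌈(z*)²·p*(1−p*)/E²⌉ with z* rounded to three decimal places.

n = 90

For 80% confidence, z* = 1.282.
p*(1−p*) = 0.1771.
(z*)²·p*(1−p*)/E² = 1.643524·0.1771/0.003249 = 89.587.
⌈89.587⌉ = 90.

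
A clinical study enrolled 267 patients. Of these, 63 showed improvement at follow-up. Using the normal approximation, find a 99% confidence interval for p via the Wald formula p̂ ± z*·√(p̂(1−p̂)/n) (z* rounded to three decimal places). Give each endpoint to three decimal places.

The sample proportion is 63/267 = 0.23596.
SE = √(p̂(1−p̂)/n) = √(0.180280/267) = 0.025985.
z* = 2.576 at the 99% level.
Margin = 2.576·0.025985 = 0.06694.
So the interval runs from 0.169 to 0.303.

(0.169, 0.303)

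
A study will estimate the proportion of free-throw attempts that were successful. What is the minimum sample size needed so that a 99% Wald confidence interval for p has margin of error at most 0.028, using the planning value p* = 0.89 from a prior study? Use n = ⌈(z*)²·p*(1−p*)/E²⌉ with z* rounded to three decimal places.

z* = 2.576 at the 99% level.
p*(1−p*) = 0.0979.
(z*)²·p*(1−p*)/E² = 6.635776·0.0979/0.000784 = 828.626.
Rounding up, n = 829.

n = 829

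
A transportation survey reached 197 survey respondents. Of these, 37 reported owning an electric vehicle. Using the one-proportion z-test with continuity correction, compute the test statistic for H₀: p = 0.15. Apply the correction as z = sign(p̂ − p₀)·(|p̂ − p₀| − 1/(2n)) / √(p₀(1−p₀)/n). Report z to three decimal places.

z = 1.387

p̂ = 37/197 = 0.18782. p̂ − p₀ = 0.037817.
Continuity correction 1/(2n) = 1/394 = 0.002538.
Corrected numerator: |0.037817| − 0.002538 = 0.035279.
Null standard error: √(0.15·0.85/197) = √0.000647208 = 0.025440.
z = (+)0.035279/0.025440 = 1.387.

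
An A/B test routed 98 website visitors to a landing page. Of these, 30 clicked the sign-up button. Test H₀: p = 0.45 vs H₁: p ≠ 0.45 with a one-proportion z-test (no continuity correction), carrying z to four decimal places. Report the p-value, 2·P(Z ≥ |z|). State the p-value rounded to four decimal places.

Sample proportion p̂ = 30/98 = 0.30612.
SE₀ = √(0.45·0.55/98) = 0.050254.
Test statistic (full precision, shown to 4 dp): z = (30/98 − 0.45)/SE₀ ≈ -2.8630.
p-value = 2·P(Z ≥ |z|) with z = -2.8630 → 0.0042.

p-value = 0.0042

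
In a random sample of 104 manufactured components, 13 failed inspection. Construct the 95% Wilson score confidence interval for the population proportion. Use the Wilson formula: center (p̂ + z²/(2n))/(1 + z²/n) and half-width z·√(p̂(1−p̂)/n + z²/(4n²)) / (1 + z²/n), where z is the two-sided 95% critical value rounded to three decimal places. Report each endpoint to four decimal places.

(0.0745, 0.2022)

p̂ = 13/104 = 0.12500; z = 1.960, so z² = 3.841600.
1 + z²/n = 1.036938.
Adjusted center: (0.12500 + z²/(2n))/1.036938 = 0.13836.
Radicand: p̂(1−p̂)/n + z²/(4n²) = 0.001051683 + 0.000088794 = 0.001140477.
Half-width = 1.960·√0.001140477/1.036938 = 0.06383.
Interval: 0.13836 ± 0.06383 → (0.0745, 0.2022).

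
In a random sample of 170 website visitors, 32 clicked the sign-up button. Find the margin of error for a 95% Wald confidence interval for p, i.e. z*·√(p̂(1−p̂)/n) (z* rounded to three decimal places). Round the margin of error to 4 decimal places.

The sample proportion is 32/170 = 0.18824.
SE = √(p̂(1−p̂)/n) = √(0.152803/170) = 0.029981.
For 95% confidence, z* = 1.960.
Margin of error = z*·SE = 1.960 × 0.029981 = 0.0588.

ME = 0.0588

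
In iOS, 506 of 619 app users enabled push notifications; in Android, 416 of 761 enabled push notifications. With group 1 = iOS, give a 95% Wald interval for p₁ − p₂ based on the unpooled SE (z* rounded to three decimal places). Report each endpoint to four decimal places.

p̂₁ = 0.81745, p̂₂ = 0.54665, so the observed difference is 0.27080.
SE = √(0.000241078 + 0.000325656) = √0.000566734 = 0.023806.
z* = 1.960 at the 95% level. Margin of error = 0.04666.
CI: 0.27080 ± 0.04666 = (0.2241, 0.3175).

(0.2241, 0.3175)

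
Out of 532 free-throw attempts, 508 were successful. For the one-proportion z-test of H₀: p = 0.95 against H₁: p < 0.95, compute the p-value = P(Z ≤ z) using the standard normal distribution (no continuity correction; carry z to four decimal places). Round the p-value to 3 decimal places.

p̂ = 508/532 = 0.95489.
SE₀ = √(0.95·0.05/532) = 0.009449.
z = (p̂ − p₀)/SE = (508/532 − 0.95)/0.009449 ≈ 0.5172.
From the standard normal, P(Z ≤ z) = 0.697.

p-value = 0.697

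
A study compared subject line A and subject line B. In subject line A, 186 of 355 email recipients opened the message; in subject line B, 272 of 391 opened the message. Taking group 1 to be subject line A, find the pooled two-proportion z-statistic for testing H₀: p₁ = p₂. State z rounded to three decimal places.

Sample proportions: p̂₁ = 186/355 = 0.52394 and p̂₂ = 272/391 = 0.69565.
Pooling: p̂ = 458/746 = 0.61394.
SE = √[p̂(1−p̂)(1/n₁+1/n₂)] = √[0.61394·0.38606·(1/355+1/391)] ≈ 0.035691.
z = -0.17171/0.035691 = -4.811.

z = -4.811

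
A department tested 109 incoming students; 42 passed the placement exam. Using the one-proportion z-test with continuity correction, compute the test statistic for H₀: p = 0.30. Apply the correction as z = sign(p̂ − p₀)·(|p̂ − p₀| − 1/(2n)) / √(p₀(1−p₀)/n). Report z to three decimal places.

The sample proportion is 42/109 = 0.38532. p̂ − p₀ = 0.085321.
Continuity correction 1/(2n) = 1/218 = 0.004587.
Corrected numerator: |0.085321| − 0.004587 = 0.080734.
Under H₀, SE = √(p₀(1−p₀)/n) = √(0.30·0.70/109) = √0.001926606 = 0.043893.
z = (+)0.080734/0.043893 = 1.839.

z = 1.839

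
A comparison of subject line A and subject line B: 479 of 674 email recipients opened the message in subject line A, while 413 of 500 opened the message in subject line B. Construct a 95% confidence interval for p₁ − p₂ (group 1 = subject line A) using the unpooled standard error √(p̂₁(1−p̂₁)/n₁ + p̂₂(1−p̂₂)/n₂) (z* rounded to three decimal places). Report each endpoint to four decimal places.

p̂₁ = 479/674 = 0.71068, p̂₂ = 413/500 = 0.82600; p̂₁ − p̂₂ = -0.11532.
Unpooled SE = √(p̂₁(1−p̂₁)/n₁ + p̂₂(1−p̂₂)/n₂) = √(0.000305064 + 0.000287448) = 0.024342.
The 95% critical value is z* = 1.960. Margin of error = 0.04771.
So the interval runs from -0.1630 to -0.0676.

(-0.1630, -0.0676)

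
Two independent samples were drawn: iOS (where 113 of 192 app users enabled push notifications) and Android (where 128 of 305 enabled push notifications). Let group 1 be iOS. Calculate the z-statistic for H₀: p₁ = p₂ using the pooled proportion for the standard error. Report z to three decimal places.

z = 3.668

Sample proportions: p̂₁ = 113/192 = 0.58854 and p̂₂ = 128/305 = 0.41967.
Pooled p̂ = (113+128)/(192+305) = 241/497 = 0.48491.
Pooled SE = √[0.2497723·0.00848702] ≈ 0.046042.
z = (p̂₁ − p̂₂)/SE = (0.58854 − 0.41967)/0.046042 = 0.16887/0.046042 = 3.668.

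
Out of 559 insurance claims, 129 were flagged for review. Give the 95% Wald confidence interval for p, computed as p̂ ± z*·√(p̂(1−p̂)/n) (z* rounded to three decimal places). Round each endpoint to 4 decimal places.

(0.1958, 0.2657)

p̂ = 129/559 = 0.23077.
Standard error of p̂: √(0.177515/559) = √0.000317558 = 0.017820.
z* = 1.960 at the 95% level.
Margin of error: 1.960 × 0.017820 = 0.03493.
Interval: 0.23077 ± 0.03493 → (0.1958, 0.2657).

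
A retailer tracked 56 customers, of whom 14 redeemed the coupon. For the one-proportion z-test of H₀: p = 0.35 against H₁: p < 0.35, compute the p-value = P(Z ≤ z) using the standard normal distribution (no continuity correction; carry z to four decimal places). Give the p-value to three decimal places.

p̂ = 14/56 = 0.25000.
Under H₀, SE = √(p₀(1−p₀)/n) = √(0.35·0.65/56) = √0.004062500 = 0.063738.
z = (p̂ − p₀)/SE = (14/56 − 0.35)/0.063738 ≈ -1.5689.
p-value = P(Z ≤ z) with z = -1.5689 → 0.058.

p-value = 0.058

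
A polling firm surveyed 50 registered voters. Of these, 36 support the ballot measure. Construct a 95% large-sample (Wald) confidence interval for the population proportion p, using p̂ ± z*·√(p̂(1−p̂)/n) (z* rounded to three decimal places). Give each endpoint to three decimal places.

(0.596, 0.844)

Sample proportion p̂ = 36/50 = 0.72000.
SE(p̂) = √(0.72000·0.28000/50) = 0.063498.
The 95% critical value is z* = 1.960.
Margin of error: 1.960 × 0.063498 = 0.12446.
Interval: 0.72000 ± 0.12446 → (0.596, 0.844).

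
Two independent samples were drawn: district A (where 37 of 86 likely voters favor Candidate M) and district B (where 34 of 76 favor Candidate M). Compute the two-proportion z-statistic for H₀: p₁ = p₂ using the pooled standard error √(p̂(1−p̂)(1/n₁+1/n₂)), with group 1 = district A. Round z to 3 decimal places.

p̂₁ = 37/86 = 0.43023, p̂₂ = 34/76 = 0.44737.
Pooling: p̂ = 71/162 = 0.43827.
Pooled SE = √[0.2461896·0.02478580] ≈ 0.078115.
z = (p̂₁ − p̂₂)/SE = (0.43023 − 0.44737)/0.078115 = -0.01714/0.078115 = -0.219.

z = -0.219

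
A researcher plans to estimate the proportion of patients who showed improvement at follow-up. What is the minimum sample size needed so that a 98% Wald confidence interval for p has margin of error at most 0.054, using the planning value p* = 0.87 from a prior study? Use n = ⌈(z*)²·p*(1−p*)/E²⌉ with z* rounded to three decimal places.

n = 210

For 98% confidence, z* = 2.326.
p*(1−p*) = 0.87·0.13 = 0.1131.
(z*)²·p*(1−p*)/E² = 5.410276·0.1131/0.002916 = 209.843.
Rounding up, n = 210.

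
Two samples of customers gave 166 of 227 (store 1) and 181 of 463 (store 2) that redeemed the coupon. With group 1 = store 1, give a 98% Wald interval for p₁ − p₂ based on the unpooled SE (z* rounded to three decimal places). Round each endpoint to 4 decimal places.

(0.2539, 0.4268)

p̂₁ = 166/227 = 0.73128, p̂₂ = 181/463 = 0.39093; p̂₁ − p̂₂ = 0.34035.
SE = √(0.000865686 + 0.000514262) = √0.001379948 = 0.037148.
z* = 2.326 at the 98% level. Margin = 2.326·0.037148 = 0.08641.
Interval: 0.34035 ± 0.08641 → (0.2539, 0.4268).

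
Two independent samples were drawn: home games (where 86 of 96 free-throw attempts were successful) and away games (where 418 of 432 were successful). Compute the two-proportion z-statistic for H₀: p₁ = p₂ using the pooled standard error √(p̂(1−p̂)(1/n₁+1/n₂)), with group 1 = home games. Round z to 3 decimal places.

z = -3.053

p̂₁ = 86/96 = 0.89583, p̂₂ = 418/432 = 0.96759.
Pooling: p̂ = 504/528 = 0.95455.
SE = √[p̂(1−p̂)(1/n₁+1/n₂)] = √[0.95455·0.04545·(1/96+1/432)] ≈ 0.023503.
z = (p̂₁ − p̂₂)/SE = (0.89583 − 0.96759)/0.023503 = -0.07176/0.023503 = -3.053.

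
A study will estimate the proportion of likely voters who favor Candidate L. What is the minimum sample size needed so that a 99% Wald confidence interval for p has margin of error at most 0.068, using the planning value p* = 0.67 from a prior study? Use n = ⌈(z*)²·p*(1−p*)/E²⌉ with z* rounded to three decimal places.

z* = 2.576 at the 99% level.
p*(1−p*) = 0.2211.
Required n before rounding: 6.635776 × 0.2211 / 0.068² = 317.295.
Rounding up, n = 318.

n = 318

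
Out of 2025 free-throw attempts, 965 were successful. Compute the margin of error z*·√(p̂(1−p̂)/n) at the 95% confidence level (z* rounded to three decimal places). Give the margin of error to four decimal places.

p̂ = 965/2025 = 0.47654.
Standard error of p̂: √(0.249450/2025) = √0.000123185 = 0.011099.
The 95% critical value is z* = 1.960.
ME = 1.960·0.011099 = 0.0218.

ME = 0.0218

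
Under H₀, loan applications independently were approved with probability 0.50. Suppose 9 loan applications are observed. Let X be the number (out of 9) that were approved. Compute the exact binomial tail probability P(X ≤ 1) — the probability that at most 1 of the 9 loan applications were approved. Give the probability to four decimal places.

X ~ Binomial(n=9, p=0.50).
P(X ≤ 1) = C(9,0)·0.50^0·0.50^9 + C(9,1)·0.50^1·0.50^8.
= 0.001953 + 0.017578 = 0.0195.

P = 0.0195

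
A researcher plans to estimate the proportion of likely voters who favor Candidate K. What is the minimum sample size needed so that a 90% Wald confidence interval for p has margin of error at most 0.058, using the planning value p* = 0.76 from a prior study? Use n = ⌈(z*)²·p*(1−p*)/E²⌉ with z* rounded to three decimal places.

n = 147

For 90% confidence, z* = 1.645.
p*(1−p*) = 0.1824.
Required n before rounding: 2.706025 × 0.1824 / 0.058² = 146.724.
Rounding up, n = 147.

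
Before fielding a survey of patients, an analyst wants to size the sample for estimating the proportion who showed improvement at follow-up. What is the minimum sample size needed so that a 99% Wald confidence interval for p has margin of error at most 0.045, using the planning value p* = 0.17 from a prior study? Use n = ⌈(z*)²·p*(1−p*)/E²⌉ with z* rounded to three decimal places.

n = 463

The 99% critical value is z* = 2.576.
p*(1−p*) = 0.17·0.83 = 0.1411.
Required n before rounding: 6.635776 × 0.1411 / 0.045² = 462.374.
Rounding up, n = 463.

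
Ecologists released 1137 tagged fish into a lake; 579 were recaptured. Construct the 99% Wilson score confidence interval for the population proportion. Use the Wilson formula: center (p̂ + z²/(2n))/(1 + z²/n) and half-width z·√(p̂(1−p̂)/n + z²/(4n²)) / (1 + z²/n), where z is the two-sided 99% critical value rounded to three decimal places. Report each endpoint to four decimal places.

Here p̂ = 579/1137 = 0.50923 and z = 2.576 (z² = 6.635776).
1 + z²/n = 1.005836.
Adjusted center: (0.50923 + z²/(2n))/1.005836 = 0.50918.
Radicand: p̂(1−p̂)/n + z²/(4n²) = 0.000219802 + 0.000001283 = 0.000221085.
Half-width = 2.576·√0.000221085/1.005836 = 0.03808.
So the interval runs from 0.4711 to 0.5473.

(0.4711, 0.5473)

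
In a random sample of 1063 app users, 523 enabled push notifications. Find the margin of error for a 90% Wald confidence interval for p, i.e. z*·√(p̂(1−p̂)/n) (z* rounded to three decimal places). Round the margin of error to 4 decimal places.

The sample proportion is 523/1063 = 0.49200.
SE(p̂) = √(0.49200·0.50800/1063) = 0.015334.
For 90% confidence, z* = 1.645.
Margin of error = z*·SE = 1.645 × 0.015334 = 0.0252.

ME = 0.0252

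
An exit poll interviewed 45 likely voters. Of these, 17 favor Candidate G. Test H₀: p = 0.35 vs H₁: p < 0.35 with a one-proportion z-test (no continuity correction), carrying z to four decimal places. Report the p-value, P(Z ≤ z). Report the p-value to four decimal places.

p-value = 0.6520

Sample proportion p̂ = 17/45 = 0.37778.
SE₀ = √(0.35·0.65/45) = 0.071102.
z = (p̂ − p₀)/SE = (17/45 − 0.35)/0.071102 ≈ 0.3907.
p-value = P(Z ≤ z) with z = 0.3907 → 0.6520.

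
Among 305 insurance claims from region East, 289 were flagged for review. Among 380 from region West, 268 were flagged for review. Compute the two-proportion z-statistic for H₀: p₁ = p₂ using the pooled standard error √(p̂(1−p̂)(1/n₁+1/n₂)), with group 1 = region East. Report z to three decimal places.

Sample proportions: p̂₁ = 289/305 = 0.94754 and p̂₂ = 268/380 = 0.70526.
Pooling: p̂ = 557/685 = 0.81314.
SE = √[p̂(1−p̂)(1/n₁+1/n₂)] = √[0.81314·0.18686·(1/305+1/380)] ≈ 0.029967.
z = 0.24228/0.029967 = 8.085.

z = 8.085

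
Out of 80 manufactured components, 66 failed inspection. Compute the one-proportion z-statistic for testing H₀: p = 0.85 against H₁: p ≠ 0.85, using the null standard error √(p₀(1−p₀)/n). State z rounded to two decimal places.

z = -0.63

p̂ = 66/80 = 0.82500.
Under H₀, SE = √(p₀(1−p₀)/n) = √(0.85·0.15/80) = √0.001593750 = 0.039922.
Test statistic: z = -0.02500/0.039922 = -0.63.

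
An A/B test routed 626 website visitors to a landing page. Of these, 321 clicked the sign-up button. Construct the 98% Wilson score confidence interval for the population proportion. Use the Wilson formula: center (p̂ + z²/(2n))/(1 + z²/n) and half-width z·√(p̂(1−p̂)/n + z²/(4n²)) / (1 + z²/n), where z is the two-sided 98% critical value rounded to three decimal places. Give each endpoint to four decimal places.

p̂ = 321/626 = 0.51278; z = 2.326, so z² = 5.410276.
1 + z²/n = 1.008643.
Adjusted center: (0.51278 + z²/(2n))/1.008643 = 0.51267.
Radicand: p̂(1−p̂)/n + z²/(4n²) = 0.000399100 + 0.000003452 = 0.000402552.
Half-width = z·√(radicand)/denom = 2.326·0.020064/1.008643 = 0.04627.
Interval: 0.51267 ± 0.04627 → (0.4664, 0.5589).

(0.4664, 0.5589)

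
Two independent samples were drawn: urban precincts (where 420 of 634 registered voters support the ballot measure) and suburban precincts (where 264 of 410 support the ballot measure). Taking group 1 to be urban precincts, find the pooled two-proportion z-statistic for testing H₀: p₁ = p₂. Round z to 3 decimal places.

p̂₁ = 420/634 = 0.66246, p̂₂ = 264/410 = 0.64390.
Pooling: p̂ = 684/1044 = 0.65517.
Pooled SE = √[0.2259215·0.00401631] ≈ 0.030123.
z = (p̂₁ − p̂₂)/SE = (0.66246 − 0.64390)/0.030123 = 0.01856/0.030123 = 0.616.

z = 0.616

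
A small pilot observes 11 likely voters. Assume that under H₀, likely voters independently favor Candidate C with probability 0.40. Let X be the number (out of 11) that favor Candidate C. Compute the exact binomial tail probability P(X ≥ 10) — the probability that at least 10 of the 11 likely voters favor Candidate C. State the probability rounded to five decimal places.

X ~ Binomial(n=11, p=0.40).
P(X ≥ 10) = C(11,10)·0.40^10·0.60^1 + C(11,11)·0.40^11·0.60^0.
= 0.000692 + 0.000042 = 0.00073.

P = 0.00073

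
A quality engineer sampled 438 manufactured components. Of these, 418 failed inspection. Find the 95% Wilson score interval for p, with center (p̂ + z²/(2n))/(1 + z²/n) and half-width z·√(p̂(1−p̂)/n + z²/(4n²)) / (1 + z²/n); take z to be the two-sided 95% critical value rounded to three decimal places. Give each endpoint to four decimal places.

Here p̂ = 418/438 = 0.95434 and z = 1.960 (z² = 3.841600).
Denominator 1 + z²/n = 1 + 3.841600/438 = 1.008771.
Adjusted center: (0.95434 + z²/(2n))/1.008771 = 0.95039.
Radicand: p̂(1−p̂)/n + z²/(4n²) = 0.000099491 + 0.000005006 = 0.000104497.
Half-width = 1.960·√0.000104497/1.008771 = 0.01986.
So the interval runs from 0.9305 to 0.9702.

(0.9305, 0.9702)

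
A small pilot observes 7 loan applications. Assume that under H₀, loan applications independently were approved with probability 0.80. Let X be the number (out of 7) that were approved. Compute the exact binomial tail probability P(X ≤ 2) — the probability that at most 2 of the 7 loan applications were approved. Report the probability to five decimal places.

P = 0.00467

X is binomial with n = 7 and p = 0.80.
P(X ≤ 2) = C(7,0)·0.80^0·0.20^7 + C(7,1)·0.80^1·0.20^6 + C(7,2)·0.80^2·0.20^5.
= 0.000013 + 0.000358 + 0.004301 = 0.00467.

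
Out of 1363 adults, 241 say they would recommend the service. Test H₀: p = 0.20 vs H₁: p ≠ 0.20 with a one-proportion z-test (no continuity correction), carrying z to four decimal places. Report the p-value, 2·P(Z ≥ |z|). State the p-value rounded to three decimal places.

p-value = 0.032

p̂ = 241/1363 = 0.17682.
SE₀ = √(0.20·0.80/1363) = 0.010835.
Test statistic (full precision, shown to 4 dp): z = (241/1363 − 0.20)/SE₀ ≈ -2.1398.
p-value = 2·P(Z ≥ |z|) with z = -2.1398 → 0.032.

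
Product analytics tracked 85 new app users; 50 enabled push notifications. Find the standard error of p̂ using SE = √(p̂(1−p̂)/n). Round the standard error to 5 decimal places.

Sample proportion p̂ = 50/85 = 0.58824.
p̂(1−p̂) = 0.58824·0.41176 = 0.242214.
SE = √(0.242214/85) = 0.05338.

SE = 0.05338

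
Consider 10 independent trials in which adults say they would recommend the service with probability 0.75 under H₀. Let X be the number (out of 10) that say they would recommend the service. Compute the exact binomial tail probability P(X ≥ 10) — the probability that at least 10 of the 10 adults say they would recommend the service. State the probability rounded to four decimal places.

P = 0.0563

X is binomial with n = 10 and p = 0.75.
P(X ≥ 10) = C(10,10)·0.75^10·0.25^0.
= 0.056314 = 0.0563.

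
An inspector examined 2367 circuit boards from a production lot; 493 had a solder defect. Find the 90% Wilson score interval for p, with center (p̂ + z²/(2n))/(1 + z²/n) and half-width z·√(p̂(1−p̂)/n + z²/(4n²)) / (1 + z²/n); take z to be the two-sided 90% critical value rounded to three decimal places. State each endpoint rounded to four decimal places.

(0.1949, 0.2223)

p̂ = 493/2367 = 0.20828; z = 1.645, so z² = 2.706025.
Denominator 1 + z²/n = 1 + 2.706025/2367 = 1.001143.
Center = (0.20828 + 0.000572)/1.001143 = 0.20861.
Radicand: p̂(1−p̂)/n + z²/(4n²) = 0.000069666 + 0.000000121 = 0.000069787.
Half-width = 1.645·√0.000069787/1.001143 = 0.01373.
CI: 0.20861 ± 0.01373 = (0.1949, 0.2223).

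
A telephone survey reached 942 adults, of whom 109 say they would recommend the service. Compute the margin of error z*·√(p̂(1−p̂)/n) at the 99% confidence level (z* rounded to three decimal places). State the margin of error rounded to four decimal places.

With x = 109 successes in n = 942, p̂ = 0.11571.
Standard error of p̂: √(0.102322/942) = √0.000108622 = 0.010422.
For 99% confidence, z* = 2.576.
So ME = 0.0268.

ME = 0.0268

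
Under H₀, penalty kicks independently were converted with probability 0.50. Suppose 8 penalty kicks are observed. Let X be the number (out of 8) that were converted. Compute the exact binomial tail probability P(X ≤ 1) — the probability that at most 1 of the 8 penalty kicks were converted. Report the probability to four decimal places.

X is binomial with n = 8 and p = 0.50.
P(X ≤ 1) = C(8,0)·0.50^0·0.50^8 + C(8,1)·0.50^1·0.50^7.
= 0.003906 + 0.031250 = 0.0352.

P = 0.0352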